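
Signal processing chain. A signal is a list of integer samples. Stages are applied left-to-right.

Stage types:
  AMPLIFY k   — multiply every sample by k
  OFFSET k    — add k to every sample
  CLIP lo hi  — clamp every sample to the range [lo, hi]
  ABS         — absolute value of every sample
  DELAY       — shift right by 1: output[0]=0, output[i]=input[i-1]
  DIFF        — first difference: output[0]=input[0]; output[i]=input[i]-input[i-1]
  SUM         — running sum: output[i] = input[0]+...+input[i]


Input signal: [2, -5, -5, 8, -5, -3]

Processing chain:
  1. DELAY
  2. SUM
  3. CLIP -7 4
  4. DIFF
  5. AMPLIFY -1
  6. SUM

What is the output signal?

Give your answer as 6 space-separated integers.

Answer: 0 -2 3 7 0 5

Derivation:
Input: [2, -5, -5, 8, -5, -3]
Stage 1 (DELAY): [0, 2, -5, -5, 8, -5] = [0, 2, -5, -5, 8, -5] -> [0, 2, -5, -5, 8, -5]
Stage 2 (SUM): sum[0..0]=0, sum[0..1]=2, sum[0..2]=-3, sum[0..3]=-8, sum[0..4]=0, sum[0..5]=-5 -> [0, 2, -3, -8, 0, -5]
Stage 3 (CLIP -7 4): clip(0,-7,4)=0, clip(2,-7,4)=2, clip(-3,-7,4)=-3, clip(-8,-7,4)=-7, clip(0,-7,4)=0, clip(-5,-7,4)=-5 -> [0, 2, -3, -7, 0, -5]
Stage 4 (DIFF): s[0]=0, 2-0=2, -3-2=-5, -7--3=-4, 0--7=7, -5-0=-5 -> [0, 2, -5, -4, 7, -5]
Stage 5 (AMPLIFY -1): 0*-1=0, 2*-1=-2, -5*-1=5, -4*-1=4, 7*-1=-7, -5*-1=5 -> [0, -2, 5, 4, -7, 5]
Stage 6 (SUM): sum[0..0]=0, sum[0..1]=-2, sum[0..2]=3, sum[0..3]=7, sum[0..4]=0, sum[0..5]=5 -> [0, -2, 3, 7, 0, 5]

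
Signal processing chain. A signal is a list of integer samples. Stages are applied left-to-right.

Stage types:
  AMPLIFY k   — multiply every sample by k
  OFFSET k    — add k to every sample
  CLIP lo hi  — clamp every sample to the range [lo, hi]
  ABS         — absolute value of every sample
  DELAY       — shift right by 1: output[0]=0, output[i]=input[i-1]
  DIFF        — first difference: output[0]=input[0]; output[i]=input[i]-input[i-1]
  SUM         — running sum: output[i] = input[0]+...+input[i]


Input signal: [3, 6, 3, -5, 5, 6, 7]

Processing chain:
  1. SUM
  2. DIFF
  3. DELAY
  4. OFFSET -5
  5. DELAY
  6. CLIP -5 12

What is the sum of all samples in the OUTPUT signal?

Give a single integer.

Input: [3, 6, 3, -5, 5, 6, 7]
Stage 1 (SUM): sum[0..0]=3, sum[0..1]=9, sum[0..2]=12, sum[0..3]=7, sum[0..4]=12, sum[0..5]=18, sum[0..6]=25 -> [3, 9, 12, 7, 12, 18, 25]
Stage 2 (DIFF): s[0]=3, 9-3=6, 12-9=3, 7-12=-5, 12-7=5, 18-12=6, 25-18=7 -> [3, 6, 3, -5, 5, 6, 7]
Stage 3 (DELAY): [0, 3, 6, 3, -5, 5, 6] = [0, 3, 6, 3, -5, 5, 6] -> [0, 3, 6, 3, -5, 5, 6]
Stage 4 (OFFSET -5): 0+-5=-5, 3+-5=-2, 6+-5=1, 3+-5=-2, -5+-5=-10, 5+-5=0, 6+-5=1 -> [-5, -2, 1, -2, -10, 0, 1]
Stage 5 (DELAY): [0, -5, -2, 1, -2, -10, 0] = [0, -5, -2, 1, -2, -10, 0] -> [0, -5, -2, 1, -2, -10, 0]
Stage 6 (CLIP -5 12): clip(0,-5,12)=0, clip(-5,-5,12)=-5, clip(-2,-5,12)=-2, clip(1,-5,12)=1, clip(-2,-5,12)=-2, clip(-10,-5,12)=-5, clip(0,-5,12)=0 -> [0, -5, -2, 1, -2, -5, 0]
Output sum: -13

Answer: -13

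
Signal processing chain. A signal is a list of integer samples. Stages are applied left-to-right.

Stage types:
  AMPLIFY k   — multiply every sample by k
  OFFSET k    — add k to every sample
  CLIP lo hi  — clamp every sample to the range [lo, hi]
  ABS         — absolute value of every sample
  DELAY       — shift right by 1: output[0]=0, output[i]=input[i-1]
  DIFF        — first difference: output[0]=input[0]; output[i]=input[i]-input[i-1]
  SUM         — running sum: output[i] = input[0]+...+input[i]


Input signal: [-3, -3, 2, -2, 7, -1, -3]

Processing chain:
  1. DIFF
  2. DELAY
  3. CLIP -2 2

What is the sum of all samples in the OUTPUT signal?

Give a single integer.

Input: [-3, -3, 2, -2, 7, -1, -3]
Stage 1 (DIFF): s[0]=-3, -3--3=0, 2--3=5, -2-2=-4, 7--2=9, -1-7=-8, -3--1=-2 -> [-3, 0, 5, -4, 9, -8, -2]
Stage 2 (DELAY): [0, -3, 0, 5, -4, 9, -8] = [0, -3, 0, 5, -4, 9, -8] -> [0, -3, 0, 5, -4, 9, -8]
Stage 3 (CLIP -2 2): clip(0,-2,2)=0, clip(-3,-2,2)=-2, clip(0,-2,2)=0, clip(5,-2,2)=2, clip(-4,-2,2)=-2, clip(9,-2,2)=2, clip(-8,-2,2)=-2 -> [0, -2, 0, 2, -2, 2, -2]
Output sum: -2

Answer: -2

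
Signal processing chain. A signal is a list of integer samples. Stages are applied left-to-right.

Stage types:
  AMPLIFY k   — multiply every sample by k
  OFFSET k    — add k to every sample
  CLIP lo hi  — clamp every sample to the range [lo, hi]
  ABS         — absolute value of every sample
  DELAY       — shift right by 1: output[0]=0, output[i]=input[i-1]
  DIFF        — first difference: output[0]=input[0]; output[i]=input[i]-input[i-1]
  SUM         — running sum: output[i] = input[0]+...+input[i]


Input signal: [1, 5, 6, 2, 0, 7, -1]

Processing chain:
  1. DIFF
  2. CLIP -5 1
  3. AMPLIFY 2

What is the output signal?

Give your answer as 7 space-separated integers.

Answer: 2 2 2 -8 -4 2 -10

Derivation:
Input: [1, 5, 6, 2, 0, 7, -1]
Stage 1 (DIFF): s[0]=1, 5-1=4, 6-5=1, 2-6=-4, 0-2=-2, 7-0=7, -1-7=-8 -> [1, 4, 1, -4, -2, 7, -8]
Stage 2 (CLIP -5 1): clip(1,-5,1)=1, clip(4,-5,1)=1, clip(1,-5,1)=1, clip(-4,-5,1)=-4, clip(-2,-5,1)=-2, clip(7,-5,1)=1, clip(-8,-5,1)=-5 -> [1, 1, 1, -4, -2, 1, -5]
Stage 3 (AMPLIFY 2): 1*2=2, 1*2=2, 1*2=2, -4*2=-8, -2*2=-4, 1*2=2, -5*2=-10 -> [2, 2, 2, -8, -4, 2, -10]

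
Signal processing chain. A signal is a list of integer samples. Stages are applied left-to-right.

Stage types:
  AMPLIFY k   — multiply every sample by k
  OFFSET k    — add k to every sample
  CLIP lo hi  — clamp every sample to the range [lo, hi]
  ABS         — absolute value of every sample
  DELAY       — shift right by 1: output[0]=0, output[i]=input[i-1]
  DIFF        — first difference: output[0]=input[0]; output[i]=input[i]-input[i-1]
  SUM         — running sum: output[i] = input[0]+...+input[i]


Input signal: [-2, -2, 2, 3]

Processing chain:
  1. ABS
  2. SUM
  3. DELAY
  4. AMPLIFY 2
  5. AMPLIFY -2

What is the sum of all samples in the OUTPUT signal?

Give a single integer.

Answer: -48

Derivation:
Input: [-2, -2, 2, 3]
Stage 1 (ABS): |-2|=2, |-2|=2, |2|=2, |3|=3 -> [2, 2, 2, 3]
Stage 2 (SUM): sum[0..0]=2, sum[0..1]=4, sum[0..2]=6, sum[0..3]=9 -> [2, 4, 6, 9]
Stage 3 (DELAY): [0, 2, 4, 6] = [0, 2, 4, 6] -> [0, 2, 4, 6]
Stage 4 (AMPLIFY 2): 0*2=0, 2*2=4, 4*2=8, 6*2=12 -> [0, 4, 8, 12]
Stage 5 (AMPLIFY -2): 0*-2=0, 4*-2=-8, 8*-2=-16, 12*-2=-24 -> [0, -8, -16, -24]
Output sum: -48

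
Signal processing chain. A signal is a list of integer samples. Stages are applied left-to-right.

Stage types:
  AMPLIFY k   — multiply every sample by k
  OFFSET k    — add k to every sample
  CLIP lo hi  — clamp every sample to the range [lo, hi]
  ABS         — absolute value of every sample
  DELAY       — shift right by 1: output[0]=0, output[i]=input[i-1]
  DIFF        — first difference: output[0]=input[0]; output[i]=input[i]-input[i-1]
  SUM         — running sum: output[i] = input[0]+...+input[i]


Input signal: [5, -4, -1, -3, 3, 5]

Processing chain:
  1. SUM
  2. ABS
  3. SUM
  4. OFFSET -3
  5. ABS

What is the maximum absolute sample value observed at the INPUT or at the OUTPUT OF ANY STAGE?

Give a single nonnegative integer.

Input: [5, -4, -1, -3, 3, 5] (max |s|=5)
Stage 1 (SUM): sum[0..0]=5, sum[0..1]=1, sum[0..2]=0, sum[0..3]=-3, sum[0..4]=0, sum[0..5]=5 -> [5, 1, 0, -3, 0, 5] (max |s|=5)
Stage 2 (ABS): |5|=5, |1|=1, |0|=0, |-3|=3, |0|=0, |5|=5 -> [5, 1, 0, 3, 0, 5] (max |s|=5)
Stage 3 (SUM): sum[0..0]=5, sum[0..1]=6, sum[0..2]=6, sum[0..3]=9, sum[0..4]=9, sum[0..5]=14 -> [5, 6, 6, 9, 9, 14] (max |s|=14)
Stage 4 (OFFSET -3): 5+-3=2, 6+-3=3, 6+-3=3, 9+-3=6, 9+-3=6, 14+-3=11 -> [2, 3, 3, 6, 6, 11] (max |s|=11)
Stage 5 (ABS): |2|=2, |3|=3, |3|=3, |6|=6, |6|=6, |11|=11 -> [2, 3, 3, 6, 6, 11] (max |s|=11)
Overall max amplitude: 14

Answer: 14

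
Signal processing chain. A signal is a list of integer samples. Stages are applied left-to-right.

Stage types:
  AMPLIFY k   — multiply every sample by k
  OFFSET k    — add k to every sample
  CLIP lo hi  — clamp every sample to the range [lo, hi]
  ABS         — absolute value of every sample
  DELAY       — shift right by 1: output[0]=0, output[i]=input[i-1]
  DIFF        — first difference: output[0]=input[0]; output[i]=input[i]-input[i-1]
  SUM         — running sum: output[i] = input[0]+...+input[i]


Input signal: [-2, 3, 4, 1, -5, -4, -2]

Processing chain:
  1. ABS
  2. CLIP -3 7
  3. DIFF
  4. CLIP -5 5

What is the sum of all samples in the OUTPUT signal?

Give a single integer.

Answer: 2

Derivation:
Input: [-2, 3, 4, 1, -5, -4, -2]
Stage 1 (ABS): |-2|=2, |3|=3, |4|=4, |1|=1, |-5|=5, |-4|=4, |-2|=2 -> [2, 3, 4, 1, 5, 4, 2]
Stage 2 (CLIP -3 7): clip(2,-3,7)=2, clip(3,-3,7)=3, clip(4,-3,7)=4, clip(1,-3,7)=1, clip(5,-3,7)=5, clip(4,-3,7)=4, clip(2,-3,7)=2 -> [2, 3, 4, 1, 5, 4, 2]
Stage 3 (DIFF): s[0]=2, 3-2=1, 4-3=1, 1-4=-3, 5-1=4, 4-5=-1, 2-4=-2 -> [2, 1, 1, -3, 4, -1, -2]
Stage 4 (CLIP -5 5): clip(2,-5,5)=2, clip(1,-5,5)=1, clip(1,-5,5)=1, clip(-3,-5,5)=-3, clip(4,-5,5)=4, clip(-1,-5,5)=-1, clip(-2,-5,5)=-2 -> [2, 1, 1, -3, 4, -1, -2]
Output sum: 2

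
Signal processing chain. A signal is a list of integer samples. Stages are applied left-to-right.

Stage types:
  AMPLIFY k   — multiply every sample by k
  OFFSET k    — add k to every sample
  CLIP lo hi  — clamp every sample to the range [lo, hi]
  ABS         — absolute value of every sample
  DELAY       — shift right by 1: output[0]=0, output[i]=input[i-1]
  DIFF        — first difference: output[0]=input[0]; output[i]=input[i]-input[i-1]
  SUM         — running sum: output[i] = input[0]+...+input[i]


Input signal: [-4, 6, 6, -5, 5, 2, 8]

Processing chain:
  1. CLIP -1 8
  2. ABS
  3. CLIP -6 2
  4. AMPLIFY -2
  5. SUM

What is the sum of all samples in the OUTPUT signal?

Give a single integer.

Answer: -90

Derivation:
Input: [-4, 6, 6, -5, 5, 2, 8]
Stage 1 (CLIP -1 8): clip(-4,-1,8)=-1, clip(6,-1,8)=6, clip(6,-1,8)=6, clip(-5,-1,8)=-1, clip(5,-1,8)=5, clip(2,-1,8)=2, clip(8,-1,8)=8 -> [-1, 6, 6, -1, 5, 2, 8]
Stage 2 (ABS): |-1|=1, |6|=6, |6|=6, |-1|=1, |5|=5, |2|=2, |8|=8 -> [1, 6, 6, 1, 5, 2, 8]
Stage 3 (CLIP -6 2): clip(1,-6,2)=1, clip(6,-6,2)=2, clip(6,-6,2)=2, clip(1,-6,2)=1, clip(5,-6,2)=2, clip(2,-6,2)=2, clip(8,-6,2)=2 -> [1, 2, 2, 1, 2, 2, 2]
Stage 4 (AMPLIFY -2): 1*-2=-2, 2*-2=-4, 2*-2=-4, 1*-2=-2, 2*-2=-4, 2*-2=-4, 2*-2=-4 -> [-2, -4, -4, -2, -4, -4, -4]
Stage 5 (SUM): sum[0..0]=-2, sum[0..1]=-6, sum[0..2]=-10, sum[0..3]=-12, sum[0..4]=-16, sum[0..5]=-20, sum[0..6]=-24 -> [-2, -6, -10, -12, -16, -20, -24]
Output sum: -90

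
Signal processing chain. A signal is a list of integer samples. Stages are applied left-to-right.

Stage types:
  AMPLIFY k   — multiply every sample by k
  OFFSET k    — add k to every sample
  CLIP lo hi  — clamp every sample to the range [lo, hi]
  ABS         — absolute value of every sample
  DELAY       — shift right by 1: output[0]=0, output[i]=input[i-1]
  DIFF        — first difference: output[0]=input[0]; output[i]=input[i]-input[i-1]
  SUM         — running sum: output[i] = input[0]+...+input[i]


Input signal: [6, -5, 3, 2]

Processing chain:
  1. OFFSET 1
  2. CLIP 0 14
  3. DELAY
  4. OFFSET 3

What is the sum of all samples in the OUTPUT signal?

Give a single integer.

Input: [6, -5, 3, 2]
Stage 1 (OFFSET 1): 6+1=7, -5+1=-4, 3+1=4, 2+1=3 -> [7, -4, 4, 3]
Stage 2 (CLIP 0 14): clip(7,0,14)=7, clip(-4,0,14)=0, clip(4,0,14)=4, clip(3,0,14)=3 -> [7, 0, 4, 3]
Stage 3 (DELAY): [0, 7, 0, 4] = [0, 7, 0, 4] -> [0, 7, 0, 4]
Stage 4 (OFFSET 3): 0+3=3, 7+3=10, 0+3=3, 4+3=7 -> [3, 10, 3, 7]
Output sum: 23

Answer: 23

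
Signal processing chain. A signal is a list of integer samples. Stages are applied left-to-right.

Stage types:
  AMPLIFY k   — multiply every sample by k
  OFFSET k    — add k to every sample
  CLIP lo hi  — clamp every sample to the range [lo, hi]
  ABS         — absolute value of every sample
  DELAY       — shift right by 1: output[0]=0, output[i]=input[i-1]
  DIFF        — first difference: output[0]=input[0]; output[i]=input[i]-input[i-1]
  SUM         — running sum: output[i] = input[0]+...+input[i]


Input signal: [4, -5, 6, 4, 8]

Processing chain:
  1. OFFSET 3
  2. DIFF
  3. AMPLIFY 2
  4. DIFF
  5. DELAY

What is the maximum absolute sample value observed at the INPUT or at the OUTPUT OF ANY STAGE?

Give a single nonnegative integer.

Answer: 40

Derivation:
Input: [4, -5, 6, 4, 8] (max |s|=8)
Stage 1 (OFFSET 3): 4+3=7, -5+3=-2, 6+3=9, 4+3=7, 8+3=11 -> [7, -2, 9, 7, 11] (max |s|=11)
Stage 2 (DIFF): s[0]=7, -2-7=-9, 9--2=11, 7-9=-2, 11-7=4 -> [7, -9, 11, -2, 4] (max |s|=11)
Stage 3 (AMPLIFY 2): 7*2=14, -9*2=-18, 11*2=22, -2*2=-4, 4*2=8 -> [14, -18, 22, -4, 8] (max |s|=22)
Stage 4 (DIFF): s[0]=14, -18-14=-32, 22--18=40, -4-22=-26, 8--4=12 -> [14, -32, 40, -26, 12] (max |s|=40)
Stage 5 (DELAY): [0, 14, -32, 40, -26] = [0, 14, -32, 40, -26] -> [0, 14, -32, 40, -26] (max |s|=40)
Overall max amplitude: 40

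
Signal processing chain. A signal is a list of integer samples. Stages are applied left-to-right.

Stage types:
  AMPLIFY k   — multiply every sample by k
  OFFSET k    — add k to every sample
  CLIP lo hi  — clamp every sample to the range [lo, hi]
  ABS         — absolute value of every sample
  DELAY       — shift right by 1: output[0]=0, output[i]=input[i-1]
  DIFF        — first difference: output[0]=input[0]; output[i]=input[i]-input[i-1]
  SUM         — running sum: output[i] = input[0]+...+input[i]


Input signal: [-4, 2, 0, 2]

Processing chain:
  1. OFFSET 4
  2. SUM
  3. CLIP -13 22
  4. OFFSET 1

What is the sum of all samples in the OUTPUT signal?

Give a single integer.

Answer: 36

Derivation:
Input: [-4, 2, 0, 2]
Stage 1 (OFFSET 4): -4+4=0, 2+4=6, 0+4=4, 2+4=6 -> [0, 6, 4, 6]
Stage 2 (SUM): sum[0..0]=0, sum[0..1]=6, sum[0..2]=10, sum[0..3]=16 -> [0, 6, 10, 16]
Stage 3 (CLIP -13 22): clip(0,-13,22)=0, clip(6,-13,22)=6, clip(10,-13,22)=10, clip(16,-13,22)=16 -> [0, 6, 10, 16]
Stage 4 (OFFSET 1): 0+1=1, 6+1=7, 10+1=11, 16+1=17 -> [1, 7, 11, 17]
Output sum: 36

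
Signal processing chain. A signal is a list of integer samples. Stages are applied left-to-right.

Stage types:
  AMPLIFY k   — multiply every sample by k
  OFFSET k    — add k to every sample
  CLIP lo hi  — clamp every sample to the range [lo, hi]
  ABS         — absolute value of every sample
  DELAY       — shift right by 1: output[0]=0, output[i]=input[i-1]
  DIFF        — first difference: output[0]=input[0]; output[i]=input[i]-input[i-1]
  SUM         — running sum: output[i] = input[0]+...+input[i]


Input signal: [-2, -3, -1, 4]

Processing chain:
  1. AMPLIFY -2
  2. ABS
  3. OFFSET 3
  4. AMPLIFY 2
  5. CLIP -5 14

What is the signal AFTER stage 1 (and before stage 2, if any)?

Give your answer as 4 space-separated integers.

Input: [-2, -3, -1, 4]
Stage 1 (AMPLIFY -2): -2*-2=4, -3*-2=6, -1*-2=2, 4*-2=-8 -> [4, 6, 2, -8]

Answer: 4 6 2 -8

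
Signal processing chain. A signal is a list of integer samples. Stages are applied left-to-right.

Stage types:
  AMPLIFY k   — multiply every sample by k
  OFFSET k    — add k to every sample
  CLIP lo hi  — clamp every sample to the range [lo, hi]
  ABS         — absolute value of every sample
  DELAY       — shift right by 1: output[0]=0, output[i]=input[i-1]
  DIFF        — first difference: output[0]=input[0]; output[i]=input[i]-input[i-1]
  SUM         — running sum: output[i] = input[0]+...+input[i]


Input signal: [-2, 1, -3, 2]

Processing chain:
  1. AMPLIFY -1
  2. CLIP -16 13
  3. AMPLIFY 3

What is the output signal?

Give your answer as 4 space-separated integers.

Answer: 6 -3 9 -6

Derivation:
Input: [-2, 1, -3, 2]
Stage 1 (AMPLIFY -1): -2*-1=2, 1*-1=-1, -3*-1=3, 2*-1=-2 -> [2, -1, 3, -2]
Stage 2 (CLIP -16 13): clip(2,-16,13)=2, clip(-1,-16,13)=-1, clip(3,-16,13)=3, clip(-2,-16,13)=-2 -> [2, -1, 3, -2]
Stage 3 (AMPLIFY 3): 2*3=6, -1*3=-3, 3*3=9, -2*3=-6 -> [6, -3, 9, -6]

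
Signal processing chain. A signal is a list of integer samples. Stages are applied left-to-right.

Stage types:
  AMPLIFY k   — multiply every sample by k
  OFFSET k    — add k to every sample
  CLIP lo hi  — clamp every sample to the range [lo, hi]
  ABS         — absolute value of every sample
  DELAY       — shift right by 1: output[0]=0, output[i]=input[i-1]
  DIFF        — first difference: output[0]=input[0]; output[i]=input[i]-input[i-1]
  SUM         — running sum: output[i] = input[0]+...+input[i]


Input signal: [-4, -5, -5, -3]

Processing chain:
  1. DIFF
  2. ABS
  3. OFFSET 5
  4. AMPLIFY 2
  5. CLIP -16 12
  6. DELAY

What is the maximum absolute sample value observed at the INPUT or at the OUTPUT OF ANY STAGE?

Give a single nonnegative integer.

Answer: 18

Derivation:
Input: [-4, -5, -5, -3] (max |s|=5)
Stage 1 (DIFF): s[0]=-4, -5--4=-1, -5--5=0, -3--5=2 -> [-4, -1, 0, 2] (max |s|=4)
Stage 2 (ABS): |-4|=4, |-1|=1, |0|=0, |2|=2 -> [4, 1, 0, 2] (max |s|=4)
Stage 3 (OFFSET 5): 4+5=9, 1+5=6, 0+5=5, 2+5=7 -> [9, 6, 5, 7] (max |s|=9)
Stage 4 (AMPLIFY 2): 9*2=18, 6*2=12, 5*2=10, 7*2=14 -> [18, 12, 10, 14] (max |s|=18)
Stage 5 (CLIP -16 12): clip(18,-16,12)=12, clip(12,-16,12)=12, clip(10,-16,12)=10, clip(14,-16,12)=12 -> [12, 12, 10, 12] (max |s|=12)
Stage 6 (DELAY): [0, 12, 12, 10] = [0, 12, 12, 10] -> [0, 12, 12, 10] (max |s|=12)
Overall max amplitude: 18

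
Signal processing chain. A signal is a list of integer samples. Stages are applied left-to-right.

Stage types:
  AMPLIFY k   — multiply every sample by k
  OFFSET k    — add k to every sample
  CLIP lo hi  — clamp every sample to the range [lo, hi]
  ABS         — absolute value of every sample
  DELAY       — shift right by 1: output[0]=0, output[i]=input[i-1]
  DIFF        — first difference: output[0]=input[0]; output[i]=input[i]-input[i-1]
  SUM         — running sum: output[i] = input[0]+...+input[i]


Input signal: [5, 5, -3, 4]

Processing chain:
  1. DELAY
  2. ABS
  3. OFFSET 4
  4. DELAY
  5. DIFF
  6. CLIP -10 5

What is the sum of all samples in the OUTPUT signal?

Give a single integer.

Input: [5, 5, -3, 4]
Stage 1 (DELAY): [0, 5, 5, -3] = [0, 5, 5, -3] -> [0, 5, 5, -3]
Stage 2 (ABS): |0|=0, |5|=5, |5|=5, |-3|=3 -> [0, 5, 5, 3]
Stage 3 (OFFSET 4): 0+4=4, 5+4=9, 5+4=9, 3+4=7 -> [4, 9, 9, 7]
Stage 4 (DELAY): [0, 4, 9, 9] = [0, 4, 9, 9] -> [0, 4, 9, 9]
Stage 5 (DIFF): s[0]=0, 4-0=4, 9-4=5, 9-9=0 -> [0, 4, 5, 0]
Stage 6 (CLIP -10 5): clip(0,-10,5)=0, clip(4,-10,5)=4, clip(5,-10,5)=5, clip(0,-10,5)=0 -> [0, 4, 5, 0]
Output sum: 9

Answer: 9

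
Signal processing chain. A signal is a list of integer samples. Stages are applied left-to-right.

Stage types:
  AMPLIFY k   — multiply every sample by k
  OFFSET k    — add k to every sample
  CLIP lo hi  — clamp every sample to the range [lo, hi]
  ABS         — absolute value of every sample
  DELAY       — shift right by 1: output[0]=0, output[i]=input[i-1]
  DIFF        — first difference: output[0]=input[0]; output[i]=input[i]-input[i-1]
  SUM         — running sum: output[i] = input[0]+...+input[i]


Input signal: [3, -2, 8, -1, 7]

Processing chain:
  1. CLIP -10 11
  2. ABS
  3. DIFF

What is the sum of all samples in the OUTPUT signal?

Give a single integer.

Input: [3, -2, 8, -1, 7]
Stage 1 (CLIP -10 11): clip(3,-10,11)=3, clip(-2,-10,11)=-2, clip(8,-10,11)=8, clip(-1,-10,11)=-1, clip(7,-10,11)=7 -> [3, -2, 8, -1, 7]
Stage 2 (ABS): |3|=3, |-2|=2, |8|=8, |-1|=1, |7|=7 -> [3, 2, 8, 1, 7]
Stage 3 (DIFF): s[0]=3, 2-3=-1, 8-2=6, 1-8=-7, 7-1=6 -> [3, -1, 6, -7, 6]
Output sum: 7

Answer: 7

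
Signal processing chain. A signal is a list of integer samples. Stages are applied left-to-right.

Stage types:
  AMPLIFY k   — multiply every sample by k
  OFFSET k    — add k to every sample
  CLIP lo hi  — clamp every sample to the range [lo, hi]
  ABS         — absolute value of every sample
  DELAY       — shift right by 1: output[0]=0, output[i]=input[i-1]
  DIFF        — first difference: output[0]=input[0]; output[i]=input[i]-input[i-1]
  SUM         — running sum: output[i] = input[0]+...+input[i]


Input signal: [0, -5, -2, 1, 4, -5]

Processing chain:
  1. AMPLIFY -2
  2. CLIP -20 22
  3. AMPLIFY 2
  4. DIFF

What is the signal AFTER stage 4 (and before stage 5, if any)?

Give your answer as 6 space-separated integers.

Answer: 0 20 -12 -12 -12 36

Derivation:
Input: [0, -5, -2, 1, 4, -5]
Stage 1 (AMPLIFY -2): 0*-2=0, -5*-2=10, -2*-2=4, 1*-2=-2, 4*-2=-8, -5*-2=10 -> [0, 10, 4, -2, -8, 10]
Stage 2 (CLIP -20 22): clip(0,-20,22)=0, clip(10,-20,22)=10, clip(4,-20,22)=4, clip(-2,-20,22)=-2, clip(-8,-20,22)=-8, clip(10,-20,22)=10 -> [0, 10, 4, -2, -8, 10]
Stage 3 (AMPLIFY 2): 0*2=0, 10*2=20, 4*2=8, -2*2=-4, -8*2=-16, 10*2=20 -> [0, 20, 8, -4, -16, 20]
Stage 4 (DIFF): s[0]=0, 20-0=20, 8-20=-12, -4-8=-12, -16--4=-12, 20--16=36 -> [0, 20, -12, -12, -12, 36]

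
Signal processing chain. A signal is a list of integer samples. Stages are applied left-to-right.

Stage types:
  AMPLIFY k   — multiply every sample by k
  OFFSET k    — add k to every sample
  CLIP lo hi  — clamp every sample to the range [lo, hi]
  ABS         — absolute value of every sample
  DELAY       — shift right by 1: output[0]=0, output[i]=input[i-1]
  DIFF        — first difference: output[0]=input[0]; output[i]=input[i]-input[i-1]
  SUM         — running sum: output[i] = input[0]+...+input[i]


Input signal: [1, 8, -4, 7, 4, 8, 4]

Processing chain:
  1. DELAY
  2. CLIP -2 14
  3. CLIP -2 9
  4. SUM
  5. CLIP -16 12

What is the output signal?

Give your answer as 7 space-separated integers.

Input: [1, 8, -4, 7, 4, 8, 4]
Stage 1 (DELAY): [0, 1, 8, -4, 7, 4, 8] = [0, 1, 8, -4, 7, 4, 8] -> [0, 1, 8, -4, 7, 4, 8]
Stage 2 (CLIP -2 14): clip(0,-2,14)=0, clip(1,-2,14)=1, clip(8,-2,14)=8, clip(-4,-2,14)=-2, clip(7,-2,14)=7, clip(4,-2,14)=4, clip(8,-2,14)=8 -> [0, 1, 8, -2, 7, 4, 8]
Stage 3 (CLIP -2 9): clip(0,-2,9)=0, clip(1,-2,9)=1, clip(8,-2,9)=8, clip(-2,-2,9)=-2, clip(7,-2,9)=7, clip(4,-2,9)=4, clip(8,-2,9)=8 -> [0, 1, 8, -2, 7, 4, 8]
Stage 4 (SUM): sum[0..0]=0, sum[0..1]=1, sum[0..2]=9, sum[0..3]=7, sum[0..4]=14, sum[0..5]=18, sum[0..6]=26 -> [0, 1, 9, 7, 14, 18, 26]
Stage 5 (CLIP -16 12): clip(0,-16,12)=0, clip(1,-16,12)=1, clip(9,-16,12)=9, clip(7,-16,12)=7, clip(14,-16,12)=12, clip(18,-16,12)=12, clip(26,-16,12)=12 -> [0, 1, 9, 7, 12, 12, 12]

Answer: 0 1 9 7 12 12 12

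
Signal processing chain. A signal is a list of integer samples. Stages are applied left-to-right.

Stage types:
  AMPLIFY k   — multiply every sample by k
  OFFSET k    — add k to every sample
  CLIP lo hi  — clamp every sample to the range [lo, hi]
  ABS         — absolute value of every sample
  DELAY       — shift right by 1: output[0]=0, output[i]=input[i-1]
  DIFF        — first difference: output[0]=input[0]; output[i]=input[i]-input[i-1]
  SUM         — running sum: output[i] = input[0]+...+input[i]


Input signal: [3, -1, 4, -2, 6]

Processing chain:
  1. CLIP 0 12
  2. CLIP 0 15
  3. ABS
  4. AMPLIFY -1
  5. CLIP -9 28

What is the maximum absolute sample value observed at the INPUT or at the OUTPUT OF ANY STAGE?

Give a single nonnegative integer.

Input: [3, -1, 4, -2, 6] (max |s|=6)
Stage 1 (CLIP 0 12): clip(3,0,12)=3, clip(-1,0,12)=0, clip(4,0,12)=4, clip(-2,0,12)=0, clip(6,0,12)=6 -> [3, 0, 4, 0, 6] (max |s|=6)
Stage 2 (CLIP 0 15): clip(3,0,15)=3, clip(0,0,15)=0, clip(4,0,15)=4, clip(0,0,15)=0, clip(6,0,15)=6 -> [3, 0, 4, 0, 6] (max |s|=6)
Stage 3 (ABS): |3|=3, |0|=0, |4|=4, |0|=0, |6|=6 -> [3, 0, 4, 0, 6] (max |s|=6)
Stage 4 (AMPLIFY -1): 3*-1=-3, 0*-1=0, 4*-1=-4, 0*-1=0, 6*-1=-6 -> [-3, 0, -4, 0, -6] (max |s|=6)
Stage 5 (CLIP -9 28): clip(-3,-9,28)=-3, clip(0,-9,28)=0, clip(-4,-9,28)=-4, clip(0,-9,28)=0, clip(-6,-9,28)=-6 -> [-3, 0, -4, 0, -6] (max |s|=6)
Overall max amplitude: 6

Answer: 6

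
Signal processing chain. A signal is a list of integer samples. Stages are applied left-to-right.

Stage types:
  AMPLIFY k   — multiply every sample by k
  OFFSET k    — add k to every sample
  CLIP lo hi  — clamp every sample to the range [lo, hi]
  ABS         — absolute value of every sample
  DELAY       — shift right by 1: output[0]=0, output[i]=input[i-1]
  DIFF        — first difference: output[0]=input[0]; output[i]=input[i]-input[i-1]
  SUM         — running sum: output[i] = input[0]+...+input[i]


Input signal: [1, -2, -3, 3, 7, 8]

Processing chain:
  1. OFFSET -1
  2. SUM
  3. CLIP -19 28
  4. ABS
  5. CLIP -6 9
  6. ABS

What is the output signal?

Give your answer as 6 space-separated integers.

Input: [1, -2, -3, 3, 7, 8]
Stage 1 (OFFSET -1): 1+-1=0, -2+-1=-3, -3+-1=-4, 3+-1=2, 7+-1=6, 8+-1=7 -> [0, -3, -4, 2, 6, 7]
Stage 2 (SUM): sum[0..0]=0, sum[0..1]=-3, sum[0..2]=-7, sum[0..3]=-5, sum[0..4]=1, sum[0..5]=8 -> [0, -3, -7, -5, 1, 8]
Stage 3 (CLIP -19 28): clip(0,-19,28)=0, clip(-3,-19,28)=-3, clip(-7,-19,28)=-7, clip(-5,-19,28)=-5, clip(1,-19,28)=1, clip(8,-19,28)=8 -> [0, -3, -7, -5, 1, 8]
Stage 4 (ABS): |0|=0, |-3|=3, |-7|=7, |-5|=5, |1|=1, |8|=8 -> [0, 3, 7, 5, 1, 8]
Stage 5 (CLIP -6 9): clip(0,-6,9)=0, clip(3,-6,9)=3, clip(7,-6,9)=7, clip(5,-6,9)=5, clip(1,-6,9)=1, clip(8,-6,9)=8 -> [0, 3, 7, 5, 1, 8]
Stage 6 (ABS): |0|=0, |3|=3, |7|=7, |5|=5, |1|=1, |8|=8 -> [0, 3, 7, 5, 1, 8]

Answer: 0 3 7 5 1 8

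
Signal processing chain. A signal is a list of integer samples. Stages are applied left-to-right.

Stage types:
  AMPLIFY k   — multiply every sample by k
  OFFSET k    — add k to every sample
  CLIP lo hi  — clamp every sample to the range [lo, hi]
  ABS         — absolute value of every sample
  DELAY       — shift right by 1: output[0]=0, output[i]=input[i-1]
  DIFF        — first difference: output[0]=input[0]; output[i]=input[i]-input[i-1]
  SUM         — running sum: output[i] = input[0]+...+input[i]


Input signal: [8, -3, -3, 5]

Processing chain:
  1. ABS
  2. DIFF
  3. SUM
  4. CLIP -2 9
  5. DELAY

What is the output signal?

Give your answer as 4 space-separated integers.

Input: [8, -3, -3, 5]
Stage 1 (ABS): |8|=8, |-3|=3, |-3|=3, |5|=5 -> [8, 3, 3, 5]
Stage 2 (DIFF): s[0]=8, 3-8=-5, 3-3=0, 5-3=2 -> [8, -5, 0, 2]
Stage 3 (SUM): sum[0..0]=8, sum[0..1]=3, sum[0..2]=3, sum[0..3]=5 -> [8, 3, 3, 5]
Stage 4 (CLIP -2 9): clip(8,-2,9)=8, clip(3,-2,9)=3, clip(3,-2,9)=3, clip(5,-2,9)=5 -> [8, 3, 3, 5]
Stage 5 (DELAY): [0, 8, 3, 3] = [0, 8, 3, 3] -> [0, 8, 3, 3]

Answer: 0 8 3 3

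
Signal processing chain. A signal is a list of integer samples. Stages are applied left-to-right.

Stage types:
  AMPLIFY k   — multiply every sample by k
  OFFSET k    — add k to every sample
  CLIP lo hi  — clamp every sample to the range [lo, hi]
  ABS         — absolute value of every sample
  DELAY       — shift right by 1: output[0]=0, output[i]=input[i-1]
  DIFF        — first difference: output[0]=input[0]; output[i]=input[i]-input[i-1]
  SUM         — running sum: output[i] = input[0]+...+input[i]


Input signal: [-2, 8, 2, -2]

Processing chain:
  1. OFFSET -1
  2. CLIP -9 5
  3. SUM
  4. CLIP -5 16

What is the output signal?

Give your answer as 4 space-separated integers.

Input: [-2, 8, 2, -2]
Stage 1 (OFFSET -1): -2+-1=-3, 8+-1=7, 2+-1=1, -2+-1=-3 -> [-3, 7, 1, -3]
Stage 2 (CLIP -9 5): clip(-3,-9,5)=-3, clip(7,-9,5)=5, clip(1,-9,5)=1, clip(-3,-9,5)=-3 -> [-3, 5, 1, -3]
Stage 3 (SUM): sum[0..0]=-3, sum[0..1]=2, sum[0..2]=3, sum[0..3]=0 -> [-3, 2, 3, 0]
Stage 4 (CLIP -5 16): clip(-3,-5,16)=-3, clip(2,-5,16)=2, clip(3,-5,16)=3, clip(0,-5,16)=0 -> [-3, 2, 3, 0]

Answer: -3 2 3 0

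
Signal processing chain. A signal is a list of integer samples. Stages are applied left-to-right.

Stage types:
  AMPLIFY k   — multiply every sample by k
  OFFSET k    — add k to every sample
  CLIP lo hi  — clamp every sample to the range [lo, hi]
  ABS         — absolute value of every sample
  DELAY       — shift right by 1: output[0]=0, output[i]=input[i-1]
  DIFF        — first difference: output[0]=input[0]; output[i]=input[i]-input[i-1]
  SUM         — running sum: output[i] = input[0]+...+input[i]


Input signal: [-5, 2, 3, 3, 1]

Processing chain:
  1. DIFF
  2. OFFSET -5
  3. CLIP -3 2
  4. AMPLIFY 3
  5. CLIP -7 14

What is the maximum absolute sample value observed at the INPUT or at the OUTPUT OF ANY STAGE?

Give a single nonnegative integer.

Input: [-5, 2, 3, 3, 1] (max |s|=5)
Stage 1 (DIFF): s[0]=-5, 2--5=7, 3-2=1, 3-3=0, 1-3=-2 -> [-5, 7, 1, 0, -2] (max |s|=7)
Stage 2 (OFFSET -5): -5+-5=-10, 7+-5=2, 1+-5=-4, 0+-5=-5, -2+-5=-7 -> [-10, 2, -4, -5, -7] (max |s|=10)
Stage 3 (CLIP -3 2): clip(-10,-3,2)=-3, clip(2,-3,2)=2, clip(-4,-3,2)=-3, clip(-5,-3,2)=-3, clip(-7,-3,2)=-3 -> [-3, 2, -3, -3, -3] (max |s|=3)
Stage 4 (AMPLIFY 3): -3*3=-9, 2*3=6, -3*3=-9, -3*3=-9, -3*3=-9 -> [-9, 6, -9, -9, -9] (max |s|=9)
Stage 5 (CLIP -7 14): clip(-9,-7,14)=-7, clip(6,-7,14)=6, clip(-9,-7,14)=-7, clip(-9,-7,14)=-7, clip(-9,-7,14)=-7 -> [-7, 6, -7, -7, -7] (max |s|=7)
Overall max amplitude: 10

Answer: 10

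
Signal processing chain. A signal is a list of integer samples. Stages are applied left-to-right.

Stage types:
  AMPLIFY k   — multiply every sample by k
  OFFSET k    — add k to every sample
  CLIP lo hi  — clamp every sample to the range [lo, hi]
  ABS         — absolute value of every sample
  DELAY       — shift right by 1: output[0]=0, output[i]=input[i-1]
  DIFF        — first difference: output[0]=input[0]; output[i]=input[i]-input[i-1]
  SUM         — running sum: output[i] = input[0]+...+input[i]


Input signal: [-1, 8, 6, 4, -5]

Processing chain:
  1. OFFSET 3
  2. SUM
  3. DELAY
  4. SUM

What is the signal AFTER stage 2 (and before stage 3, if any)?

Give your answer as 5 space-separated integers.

Input: [-1, 8, 6, 4, -5]
Stage 1 (OFFSET 3): -1+3=2, 8+3=11, 6+3=9, 4+3=7, -5+3=-2 -> [2, 11, 9, 7, -2]
Stage 2 (SUM): sum[0..0]=2, sum[0..1]=13, sum[0..2]=22, sum[0..3]=29, sum[0..4]=27 -> [2, 13, 22, 29, 27]

Answer: 2 13 22 29 27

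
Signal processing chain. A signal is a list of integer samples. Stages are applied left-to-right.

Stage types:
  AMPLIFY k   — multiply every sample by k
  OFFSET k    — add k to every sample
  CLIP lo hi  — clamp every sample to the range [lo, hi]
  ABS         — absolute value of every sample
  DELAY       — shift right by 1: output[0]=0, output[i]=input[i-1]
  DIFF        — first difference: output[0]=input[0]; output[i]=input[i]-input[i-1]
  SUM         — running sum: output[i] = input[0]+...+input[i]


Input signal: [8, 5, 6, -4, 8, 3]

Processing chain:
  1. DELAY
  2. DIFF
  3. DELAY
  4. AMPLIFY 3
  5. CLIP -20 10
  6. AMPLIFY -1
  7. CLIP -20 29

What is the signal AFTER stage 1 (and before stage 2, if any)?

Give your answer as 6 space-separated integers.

Input: [8, 5, 6, -4, 8, 3]
Stage 1 (DELAY): [0, 8, 5, 6, -4, 8] = [0, 8, 5, 6, -4, 8] -> [0, 8, 5, 6, -4, 8]

Answer: 0 8 5 6 -4 8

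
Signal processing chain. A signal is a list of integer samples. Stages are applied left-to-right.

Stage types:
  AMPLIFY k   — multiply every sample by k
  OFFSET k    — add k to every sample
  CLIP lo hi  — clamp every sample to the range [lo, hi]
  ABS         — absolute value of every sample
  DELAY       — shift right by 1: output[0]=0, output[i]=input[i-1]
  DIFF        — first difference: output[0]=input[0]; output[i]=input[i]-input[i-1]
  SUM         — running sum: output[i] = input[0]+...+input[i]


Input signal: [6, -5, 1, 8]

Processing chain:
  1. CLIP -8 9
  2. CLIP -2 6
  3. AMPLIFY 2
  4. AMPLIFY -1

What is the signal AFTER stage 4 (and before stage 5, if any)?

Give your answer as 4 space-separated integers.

Input: [6, -5, 1, 8]
Stage 1 (CLIP -8 9): clip(6,-8,9)=6, clip(-5,-8,9)=-5, clip(1,-8,9)=1, clip(8,-8,9)=8 -> [6, -5, 1, 8]
Stage 2 (CLIP -2 6): clip(6,-2,6)=6, clip(-5,-2,6)=-2, clip(1,-2,6)=1, clip(8,-2,6)=6 -> [6, -2, 1, 6]
Stage 3 (AMPLIFY 2): 6*2=12, -2*2=-4, 1*2=2, 6*2=12 -> [12, -4, 2, 12]
Stage 4 (AMPLIFY -1): 12*-1=-12, -4*-1=4, 2*-1=-2, 12*-1=-12 -> [-12, 4, -2, -12]

Answer: -12 4 -2 -12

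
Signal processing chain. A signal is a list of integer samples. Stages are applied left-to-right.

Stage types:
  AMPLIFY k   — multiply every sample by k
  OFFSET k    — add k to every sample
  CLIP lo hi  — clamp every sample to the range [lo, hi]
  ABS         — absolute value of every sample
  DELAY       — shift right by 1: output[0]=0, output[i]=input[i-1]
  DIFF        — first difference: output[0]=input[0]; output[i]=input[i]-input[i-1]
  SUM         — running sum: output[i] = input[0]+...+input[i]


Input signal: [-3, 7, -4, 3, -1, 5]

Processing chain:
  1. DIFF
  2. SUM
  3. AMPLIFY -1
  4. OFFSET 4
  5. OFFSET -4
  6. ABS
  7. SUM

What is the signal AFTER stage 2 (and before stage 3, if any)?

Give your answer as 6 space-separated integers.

Input: [-3, 7, -4, 3, -1, 5]
Stage 1 (DIFF): s[0]=-3, 7--3=10, -4-7=-11, 3--4=7, -1-3=-4, 5--1=6 -> [-3, 10, -11, 7, -4, 6]
Stage 2 (SUM): sum[0..0]=-3, sum[0..1]=7, sum[0..2]=-4, sum[0..3]=3, sum[0..4]=-1, sum[0..5]=5 -> [-3, 7, -4, 3, -1, 5]

Answer: -3 7 -4 3 -1 5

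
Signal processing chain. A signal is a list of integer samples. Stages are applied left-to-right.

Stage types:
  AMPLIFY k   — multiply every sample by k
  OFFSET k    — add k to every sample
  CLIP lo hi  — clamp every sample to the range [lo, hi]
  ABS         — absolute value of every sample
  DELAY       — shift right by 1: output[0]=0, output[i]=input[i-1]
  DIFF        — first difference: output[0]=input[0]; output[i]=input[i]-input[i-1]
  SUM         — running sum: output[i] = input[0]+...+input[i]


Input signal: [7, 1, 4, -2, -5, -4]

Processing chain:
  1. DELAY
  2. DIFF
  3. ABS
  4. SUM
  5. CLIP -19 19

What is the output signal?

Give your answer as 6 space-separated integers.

Answer: 0 7 13 16 19 19

Derivation:
Input: [7, 1, 4, -2, -5, -4]
Stage 1 (DELAY): [0, 7, 1, 4, -2, -5] = [0, 7, 1, 4, -2, -5] -> [0, 7, 1, 4, -2, -5]
Stage 2 (DIFF): s[0]=0, 7-0=7, 1-7=-6, 4-1=3, -2-4=-6, -5--2=-3 -> [0, 7, -6, 3, -6, -3]
Stage 3 (ABS): |0|=0, |7|=7, |-6|=6, |3|=3, |-6|=6, |-3|=3 -> [0, 7, 6, 3, 6, 3]
Stage 4 (SUM): sum[0..0]=0, sum[0..1]=7, sum[0..2]=13, sum[0..3]=16, sum[0..4]=22, sum[0..5]=25 -> [0, 7, 13, 16, 22, 25]
Stage 5 (CLIP -19 19): clip(0,-19,19)=0, clip(7,-19,19)=7, clip(13,-19,19)=13, clip(16,-19,19)=16, clip(22,-19,19)=19, clip(25,-19,19)=19 -> [0, 7, 13, 16, 19, 19]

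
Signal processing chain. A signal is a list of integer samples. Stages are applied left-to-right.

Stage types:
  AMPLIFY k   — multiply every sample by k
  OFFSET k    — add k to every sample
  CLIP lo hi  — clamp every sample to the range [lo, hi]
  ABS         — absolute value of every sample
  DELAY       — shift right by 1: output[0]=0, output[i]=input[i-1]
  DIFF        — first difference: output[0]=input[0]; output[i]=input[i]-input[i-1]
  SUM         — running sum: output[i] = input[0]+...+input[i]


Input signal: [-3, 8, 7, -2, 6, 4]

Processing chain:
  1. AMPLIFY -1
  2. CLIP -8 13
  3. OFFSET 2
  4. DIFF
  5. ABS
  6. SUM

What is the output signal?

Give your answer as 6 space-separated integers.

Input: [-3, 8, 7, -2, 6, 4]
Stage 1 (AMPLIFY -1): -3*-1=3, 8*-1=-8, 7*-1=-7, -2*-1=2, 6*-1=-6, 4*-1=-4 -> [3, -8, -7, 2, -6, -4]
Stage 2 (CLIP -8 13): clip(3,-8,13)=3, clip(-8,-8,13)=-8, clip(-7,-8,13)=-7, clip(2,-8,13)=2, clip(-6,-8,13)=-6, clip(-4,-8,13)=-4 -> [3, -8, -7, 2, -6, -4]
Stage 3 (OFFSET 2): 3+2=5, -8+2=-6, -7+2=-5, 2+2=4, -6+2=-4, -4+2=-2 -> [5, -6, -5, 4, -4, -2]
Stage 4 (DIFF): s[0]=5, -6-5=-11, -5--6=1, 4--5=9, -4-4=-8, -2--4=2 -> [5, -11, 1, 9, -8, 2]
Stage 5 (ABS): |5|=5, |-11|=11, |1|=1, |9|=9, |-8|=8, |2|=2 -> [5, 11, 1, 9, 8, 2]
Stage 6 (SUM): sum[0..0]=5, sum[0..1]=16, sum[0..2]=17, sum[0..3]=26, sum[0..4]=34, sum[0..5]=36 -> [5, 16, 17, 26, 34, 36]

Answer: 5 16 17 26 34 36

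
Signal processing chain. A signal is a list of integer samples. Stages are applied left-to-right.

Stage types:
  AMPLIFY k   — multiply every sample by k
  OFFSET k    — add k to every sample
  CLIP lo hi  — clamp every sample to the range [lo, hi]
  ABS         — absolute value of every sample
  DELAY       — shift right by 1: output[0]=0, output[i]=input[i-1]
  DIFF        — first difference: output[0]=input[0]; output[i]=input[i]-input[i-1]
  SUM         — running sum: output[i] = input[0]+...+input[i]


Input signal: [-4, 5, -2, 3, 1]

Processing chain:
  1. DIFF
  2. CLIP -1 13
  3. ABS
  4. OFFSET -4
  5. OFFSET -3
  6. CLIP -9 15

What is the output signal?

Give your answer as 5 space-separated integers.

Answer: -6 2 -6 -2 -6

Derivation:
Input: [-4, 5, -2, 3, 1]
Stage 1 (DIFF): s[0]=-4, 5--4=9, -2-5=-7, 3--2=5, 1-3=-2 -> [-4, 9, -7, 5, -2]
Stage 2 (CLIP -1 13): clip(-4,-1,13)=-1, clip(9,-1,13)=9, clip(-7,-1,13)=-1, clip(5,-1,13)=5, clip(-2,-1,13)=-1 -> [-1, 9, -1, 5, -1]
Stage 3 (ABS): |-1|=1, |9|=9, |-1|=1, |5|=5, |-1|=1 -> [1, 9, 1, 5, 1]
Stage 4 (OFFSET -4): 1+-4=-3, 9+-4=5, 1+-4=-3, 5+-4=1, 1+-4=-3 -> [-3, 5, -3, 1, -3]
Stage 5 (OFFSET -3): -3+-3=-6, 5+-3=2, -3+-3=-6, 1+-3=-2, -3+-3=-6 -> [-6, 2, -6, -2, -6]
Stage 6 (CLIP -9 15): clip(-6,-9,15)=-6, clip(2,-9,15)=2, clip(-6,-9,15)=-6, clip(-2,-9,15)=-2, clip(-6,-9,15)=-6 -> [-6, 2, -6, -2, -6]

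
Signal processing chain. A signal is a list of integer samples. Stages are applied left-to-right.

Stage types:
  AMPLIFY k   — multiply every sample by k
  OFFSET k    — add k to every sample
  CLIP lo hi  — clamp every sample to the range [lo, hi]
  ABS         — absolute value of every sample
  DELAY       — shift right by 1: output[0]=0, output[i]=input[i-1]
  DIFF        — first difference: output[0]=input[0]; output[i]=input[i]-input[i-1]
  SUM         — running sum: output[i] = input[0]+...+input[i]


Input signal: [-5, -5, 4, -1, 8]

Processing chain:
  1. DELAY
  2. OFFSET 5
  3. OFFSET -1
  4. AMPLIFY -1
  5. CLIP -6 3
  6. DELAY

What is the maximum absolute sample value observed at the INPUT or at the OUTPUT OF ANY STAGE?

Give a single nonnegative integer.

Input: [-5, -5, 4, -1, 8] (max |s|=8)
Stage 1 (DELAY): [0, -5, -5, 4, -1] = [0, -5, -5, 4, -1] -> [0, -5, -5, 4, -1] (max |s|=5)
Stage 2 (OFFSET 5): 0+5=5, -5+5=0, -5+5=0, 4+5=9, -1+5=4 -> [5, 0, 0, 9, 4] (max |s|=9)
Stage 3 (OFFSET -1): 5+-1=4, 0+-1=-1, 0+-1=-1, 9+-1=8, 4+-1=3 -> [4, -1, -1, 8, 3] (max |s|=8)
Stage 4 (AMPLIFY -1): 4*-1=-4, -1*-1=1, -1*-1=1, 8*-1=-8, 3*-1=-3 -> [-4, 1, 1, -8, -3] (max |s|=8)
Stage 5 (CLIP -6 3): clip(-4,-6,3)=-4, clip(1,-6,3)=1, clip(1,-6,3)=1, clip(-8,-6,3)=-6, clip(-3,-6,3)=-3 -> [-4, 1, 1, -6, -3] (max |s|=6)
Stage 6 (DELAY): [0, -4, 1, 1, -6] = [0, -4, 1, 1, -6] -> [0, -4, 1, 1, -6] (max |s|=6)
Overall max amplitude: 9

Answer: 9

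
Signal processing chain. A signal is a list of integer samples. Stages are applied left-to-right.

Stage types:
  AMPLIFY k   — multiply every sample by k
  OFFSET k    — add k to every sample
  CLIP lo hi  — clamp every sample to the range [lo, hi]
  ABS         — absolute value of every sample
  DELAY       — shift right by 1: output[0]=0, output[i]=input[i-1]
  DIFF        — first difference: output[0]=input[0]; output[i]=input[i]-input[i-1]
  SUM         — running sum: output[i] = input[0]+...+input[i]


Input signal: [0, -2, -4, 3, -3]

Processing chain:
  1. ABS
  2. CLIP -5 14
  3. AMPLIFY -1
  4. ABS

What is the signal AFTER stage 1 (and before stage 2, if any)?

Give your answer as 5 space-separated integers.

Answer: 0 2 4 3 3

Derivation:
Input: [0, -2, -4, 3, -3]
Stage 1 (ABS): |0|=0, |-2|=2, |-4|=4, |3|=3, |-3|=3 -> [0, 2, 4, 3, 3]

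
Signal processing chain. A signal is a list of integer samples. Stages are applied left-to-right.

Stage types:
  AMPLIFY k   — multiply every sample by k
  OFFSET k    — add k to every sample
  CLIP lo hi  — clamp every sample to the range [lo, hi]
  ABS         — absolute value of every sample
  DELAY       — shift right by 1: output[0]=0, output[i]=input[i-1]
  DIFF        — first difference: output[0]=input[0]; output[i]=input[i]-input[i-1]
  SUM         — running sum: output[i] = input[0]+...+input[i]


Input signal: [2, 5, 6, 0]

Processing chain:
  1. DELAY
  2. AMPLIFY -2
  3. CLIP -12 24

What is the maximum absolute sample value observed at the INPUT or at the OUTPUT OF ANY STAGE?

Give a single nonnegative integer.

Answer: 12

Derivation:
Input: [2, 5, 6, 0] (max |s|=6)
Stage 1 (DELAY): [0, 2, 5, 6] = [0, 2, 5, 6] -> [0, 2, 5, 6] (max |s|=6)
Stage 2 (AMPLIFY -2): 0*-2=0, 2*-2=-4, 5*-2=-10, 6*-2=-12 -> [0, -4, -10, -12] (max |s|=12)
Stage 3 (CLIP -12 24): clip(0,-12,24)=0, clip(-4,-12,24)=-4, clip(-10,-12,24)=-10, clip(-12,-12,24)=-12 -> [0, -4, -10, -12] (max |s|=12)
Overall max amplitude: 12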